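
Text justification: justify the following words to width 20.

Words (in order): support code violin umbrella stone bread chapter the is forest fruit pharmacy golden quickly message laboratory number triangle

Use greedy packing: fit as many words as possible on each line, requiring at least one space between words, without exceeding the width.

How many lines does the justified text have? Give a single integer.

Line 1: ['support', 'code', 'violin'] (min_width=19, slack=1)
Line 2: ['umbrella', 'stone', 'bread'] (min_width=20, slack=0)
Line 3: ['chapter', 'the', 'is'] (min_width=14, slack=6)
Line 4: ['forest', 'fruit'] (min_width=12, slack=8)
Line 5: ['pharmacy', 'golden'] (min_width=15, slack=5)
Line 6: ['quickly', 'message'] (min_width=15, slack=5)
Line 7: ['laboratory', 'number'] (min_width=17, slack=3)
Line 8: ['triangle'] (min_width=8, slack=12)
Total lines: 8

Answer: 8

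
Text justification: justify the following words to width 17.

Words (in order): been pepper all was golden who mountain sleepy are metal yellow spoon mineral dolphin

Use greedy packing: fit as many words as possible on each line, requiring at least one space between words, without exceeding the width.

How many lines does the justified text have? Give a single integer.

Line 1: ['been', 'pepper', 'all'] (min_width=15, slack=2)
Line 2: ['was', 'golden', 'who'] (min_width=14, slack=3)
Line 3: ['mountain', 'sleepy'] (min_width=15, slack=2)
Line 4: ['are', 'metal', 'yellow'] (min_width=16, slack=1)
Line 5: ['spoon', 'mineral'] (min_width=13, slack=4)
Line 6: ['dolphin'] (min_width=7, slack=10)
Total lines: 6

Answer: 6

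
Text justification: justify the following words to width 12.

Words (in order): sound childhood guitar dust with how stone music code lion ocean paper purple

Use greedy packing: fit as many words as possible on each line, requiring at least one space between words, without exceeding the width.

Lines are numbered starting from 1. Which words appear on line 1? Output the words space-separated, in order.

Line 1: ['sound'] (min_width=5, slack=7)
Line 2: ['childhood'] (min_width=9, slack=3)
Line 3: ['guitar', 'dust'] (min_width=11, slack=1)
Line 4: ['with', 'how'] (min_width=8, slack=4)
Line 5: ['stone', 'music'] (min_width=11, slack=1)
Line 6: ['code', 'lion'] (min_width=9, slack=3)
Line 7: ['ocean', 'paper'] (min_width=11, slack=1)
Line 8: ['purple'] (min_width=6, slack=6)

Answer: sound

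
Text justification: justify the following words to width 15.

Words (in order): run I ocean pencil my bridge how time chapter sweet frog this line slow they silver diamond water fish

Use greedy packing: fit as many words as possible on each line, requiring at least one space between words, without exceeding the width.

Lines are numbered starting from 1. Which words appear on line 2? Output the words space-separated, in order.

Answer: pencil my

Derivation:
Line 1: ['run', 'I', 'ocean'] (min_width=11, slack=4)
Line 2: ['pencil', 'my'] (min_width=9, slack=6)
Line 3: ['bridge', 'how', 'time'] (min_width=15, slack=0)
Line 4: ['chapter', 'sweet'] (min_width=13, slack=2)
Line 5: ['frog', 'this', 'line'] (min_width=14, slack=1)
Line 6: ['slow', 'they'] (min_width=9, slack=6)
Line 7: ['silver', 'diamond'] (min_width=14, slack=1)
Line 8: ['water', 'fish'] (min_width=10, slack=5)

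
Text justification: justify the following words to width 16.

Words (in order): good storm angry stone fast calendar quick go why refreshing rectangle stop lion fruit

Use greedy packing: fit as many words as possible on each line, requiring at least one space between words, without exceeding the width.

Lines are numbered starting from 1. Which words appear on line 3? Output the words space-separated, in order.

Line 1: ['good', 'storm', 'angry'] (min_width=16, slack=0)
Line 2: ['stone', 'fast'] (min_width=10, slack=6)
Line 3: ['calendar', 'quick'] (min_width=14, slack=2)
Line 4: ['go', 'why'] (min_width=6, slack=10)
Line 5: ['refreshing'] (min_width=10, slack=6)
Line 6: ['rectangle', 'stop'] (min_width=14, slack=2)
Line 7: ['lion', 'fruit'] (min_width=10, slack=6)

Answer: calendar quick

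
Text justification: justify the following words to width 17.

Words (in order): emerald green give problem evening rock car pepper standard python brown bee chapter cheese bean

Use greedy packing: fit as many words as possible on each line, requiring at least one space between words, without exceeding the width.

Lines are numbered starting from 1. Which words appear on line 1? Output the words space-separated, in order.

Line 1: ['emerald', 'green'] (min_width=13, slack=4)
Line 2: ['give', 'problem'] (min_width=12, slack=5)
Line 3: ['evening', 'rock', 'car'] (min_width=16, slack=1)
Line 4: ['pepper', 'standard'] (min_width=15, slack=2)
Line 5: ['python', 'brown', 'bee'] (min_width=16, slack=1)
Line 6: ['chapter', 'cheese'] (min_width=14, slack=3)
Line 7: ['bean'] (min_width=4, slack=13)

Answer: emerald green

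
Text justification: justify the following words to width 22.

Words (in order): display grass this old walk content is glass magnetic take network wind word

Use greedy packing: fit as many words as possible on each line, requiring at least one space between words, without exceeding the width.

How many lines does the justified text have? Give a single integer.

Answer: 4

Derivation:
Line 1: ['display', 'grass', 'this', 'old'] (min_width=22, slack=0)
Line 2: ['walk', 'content', 'is', 'glass'] (min_width=21, slack=1)
Line 3: ['magnetic', 'take', 'network'] (min_width=21, slack=1)
Line 4: ['wind', 'word'] (min_width=9, slack=13)
Total lines: 4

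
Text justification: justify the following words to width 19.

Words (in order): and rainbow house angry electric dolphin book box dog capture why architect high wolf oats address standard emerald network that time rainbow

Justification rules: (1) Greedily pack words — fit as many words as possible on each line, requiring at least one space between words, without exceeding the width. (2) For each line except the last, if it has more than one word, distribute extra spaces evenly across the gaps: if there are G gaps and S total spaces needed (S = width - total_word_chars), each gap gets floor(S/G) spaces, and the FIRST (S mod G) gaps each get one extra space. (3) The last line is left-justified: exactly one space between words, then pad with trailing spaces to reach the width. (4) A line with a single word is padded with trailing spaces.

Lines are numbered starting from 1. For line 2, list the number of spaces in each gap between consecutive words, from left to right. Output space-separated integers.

Answer: 6

Derivation:
Line 1: ['and', 'rainbow', 'house'] (min_width=17, slack=2)
Line 2: ['angry', 'electric'] (min_width=14, slack=5)
Line 3: ['dolphin', 'book', 'box'] (min_width=16, slack=3)
Line 4: ['dog', 'capture', 'why'] (min_width=15, slack=4)
Line 5: ['architect', 'high', 'wolf'] (min_width=19, slack=0)
Line 6: ['oats', 'address'] (min_width=12, slack=7)
Line 7: ['standard', 'emerald'] (min_width=16, slack=3)
Line 8: ['network', 'that', 'time'] (min_width=17, slack=2)
Line 9: ['rainbow'] (min_width=7, slack=12)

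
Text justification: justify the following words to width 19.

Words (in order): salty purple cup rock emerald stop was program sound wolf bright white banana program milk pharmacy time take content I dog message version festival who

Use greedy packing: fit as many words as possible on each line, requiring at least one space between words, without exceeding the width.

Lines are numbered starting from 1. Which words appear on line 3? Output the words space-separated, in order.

Line 1: ['salty', 'purple', 'cup'] (min_width=16, slack=3)
Line 2: ['rock', 'emerald', 'stop'] (min_width=17, slack=2)
Line 3: ['was', 'program', 'sound'] (min_width=17, slack=2)
Line 4: ['wolf', 'bright', 'white'] (min_width=17, slack=2)
Line 5: ['banana', 'program', 'milk'] (min_width=19, slack=0)
Line 6: ['pharmacy', 'time', 'take'] (min_width=18, slack=1)
Line 7: ['content', 'I', 'dog'] (min_width=13, slack=6)
Line 8: ['message', 'version'] (min_width=15, slack=4)
Line 9: ['festival', 'who'] (min_width=12, slack=7)

Answer: was program sound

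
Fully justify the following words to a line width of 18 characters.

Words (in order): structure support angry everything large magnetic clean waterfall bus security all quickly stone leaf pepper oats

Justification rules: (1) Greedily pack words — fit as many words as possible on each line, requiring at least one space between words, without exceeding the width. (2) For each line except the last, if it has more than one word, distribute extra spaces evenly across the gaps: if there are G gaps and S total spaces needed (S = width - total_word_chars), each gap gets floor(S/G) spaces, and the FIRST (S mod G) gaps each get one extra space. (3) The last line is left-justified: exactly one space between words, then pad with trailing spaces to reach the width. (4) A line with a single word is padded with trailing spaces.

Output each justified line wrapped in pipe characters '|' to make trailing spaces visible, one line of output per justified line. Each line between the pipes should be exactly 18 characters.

Line 1: ['structure', 'support'] (min_width=17, slack=1)
Line 2: ['angry', 'everything'] (min_width=16, slack=2)
Line 3: ['large', 'magnetic'] (min_width=14, slack=4)
Line 4: ['clean', 'waterfall'] (min_width=15, slack=3)
Line 5: ['bus', 'security', 'all'] (min_width=16, slack=2)
Line 6: ['quickly', 'stone', 'leaf'] (min_width=18, slack=0)
Line 7: ['pepper', 'oats'] (min_width=11, slack=7)

Answer: |structure  support|
|angry   everything|
|large     magnetic|
|clean    waterfall|
|bus  security  all|
|quickly stone leaf|
|pepper oats       |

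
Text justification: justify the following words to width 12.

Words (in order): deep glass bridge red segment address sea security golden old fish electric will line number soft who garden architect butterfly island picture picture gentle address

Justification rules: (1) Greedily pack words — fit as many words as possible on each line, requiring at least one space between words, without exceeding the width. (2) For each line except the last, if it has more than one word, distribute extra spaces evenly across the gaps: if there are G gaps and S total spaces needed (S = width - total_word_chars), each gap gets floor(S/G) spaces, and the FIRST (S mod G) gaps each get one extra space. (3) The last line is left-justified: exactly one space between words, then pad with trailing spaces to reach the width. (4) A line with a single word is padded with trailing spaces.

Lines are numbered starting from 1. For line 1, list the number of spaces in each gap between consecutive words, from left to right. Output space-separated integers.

Line 1: ['deep', 'glass'] (min_width=10, slack=2)
Line 2: ['bridge', 'red'] (min_width=10, slack=2)
Line 3: ['segment'] (min_width=7, slack=5)
Line 4: ['address', 'sea'] (min_width=11, slack=1)
Line 5: ['security'] (min_width=8, slack=4)
Line 6: ['golden', 'old'] (min_width=10, slack=2)
Line 7: ['fish'] (min_width=4, slack=8)
Line 8: ['electric'] (min_width=8, slack=4)
Line 9: ['will', 'line'] (min_width=9, slack=3)
Line 10: ['number', 'soft'] (min_width=11, slack=1)
Line 11: ['who', 'garden'] (min_width=10, slack=2)
Line 12: ['architect'] (min_width=9, slack=3)
Line 13: ['butterfly'] (min_width=9, slack=3)
Line 14: ['island'] (min_width=6, slack=6)
Line 15: ['picture'] (min_width=7, slack=5)
Line 16: ['picture'] (min_width=7, slack=5)
Line 17: ['gentle'] (min_width=6, slack=6)
Line 18: ['address'] (min_width=7, slack=5)

Answer: 3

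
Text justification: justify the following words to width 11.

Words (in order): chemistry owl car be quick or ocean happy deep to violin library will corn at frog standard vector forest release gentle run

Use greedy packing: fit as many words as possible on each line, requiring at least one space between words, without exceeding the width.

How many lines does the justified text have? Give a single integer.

Answer: 14

Derivation:
Line 1: ['chemistry'] (min_width=9, slack=2)
Line 2: ['owl', 'car', 'be'] (min_width=10, slack=1)
Line 3: ['quick', 'or'] (min_width=8, slack=3)
Line 4: ['ocean', 'happy'] (min_width=11, slack=0)
Line 5: ['deep', 'to'] (min_width=7, slack=4)
Line 6: ['violin'] (min_width=6, slack=5)
Line 7: ['library'] (min_width=7, slack=4)
Line 8: ['will', 'corn'] (min_width=9, slack=2)
Line 9: ['at', 'frog'] (min_width=7, slack=4)
Line 10: ['standard'] (min_width=8, slack=3)
Line 11: ['vector'] (min_width=6, slack=5)
Line 12: ['forest'] (min_width=6, slack=5)
Line 13: ['release'] (min_width=7, slack=4)
Line 14: ['gentle', 'run'] (min_width=10, slack=1)
Total lines: 14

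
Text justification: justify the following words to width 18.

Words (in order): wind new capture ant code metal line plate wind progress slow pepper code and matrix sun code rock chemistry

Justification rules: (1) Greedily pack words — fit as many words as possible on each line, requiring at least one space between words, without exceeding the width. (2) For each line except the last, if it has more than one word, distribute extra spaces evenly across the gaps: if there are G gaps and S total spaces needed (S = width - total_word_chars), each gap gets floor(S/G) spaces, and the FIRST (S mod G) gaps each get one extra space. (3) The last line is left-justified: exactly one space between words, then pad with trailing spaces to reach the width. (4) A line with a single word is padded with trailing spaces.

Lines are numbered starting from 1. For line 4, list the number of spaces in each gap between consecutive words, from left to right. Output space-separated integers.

Answer: 6

Derivation:
Line 1: ['wind', 'new', 'capture'] (min_width=16, slack=2)
Line 2: ['ant', 'code', 'metal'] (min_width=14, slack=4)
Line 3: ['line', 'plate', 'wind'] (min_width=15, slack=3)
Line 4: ['progress', 'slow'] (min_width=13, slack=5)
Line 5: ['pepper', 'code', 'and'] (min_width=15, slack=3)
Line 6: ['matrix', 'sun', 'code'] (min_width=15, slack=3)
Line 7: ['rock', 'chemistry'] (min_width=14, slack=4)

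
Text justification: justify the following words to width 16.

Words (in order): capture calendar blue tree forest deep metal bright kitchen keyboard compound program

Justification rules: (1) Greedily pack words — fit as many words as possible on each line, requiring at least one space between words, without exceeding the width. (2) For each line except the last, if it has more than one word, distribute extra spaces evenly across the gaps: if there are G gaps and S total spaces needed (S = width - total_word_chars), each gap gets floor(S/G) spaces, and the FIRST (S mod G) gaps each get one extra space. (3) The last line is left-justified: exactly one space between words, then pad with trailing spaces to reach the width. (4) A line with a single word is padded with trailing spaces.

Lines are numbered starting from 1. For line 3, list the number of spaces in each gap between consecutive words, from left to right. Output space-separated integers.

Answer: 7

Derivation:
Line 1: ['capture', 'calendar'] (min_width=16, slack=0)
Line 2: ['blue', 'tree', 'forest'] (min_width=16, slack=0)
Line 3: ['deep', 'metal'] (min_width=10, slack=6)
Line 4: ['bright', 'kitchen'] (min_width=14, slack=2)
Line 5: ['keyboard'] (min_width=8, slack=8)
Line 6: ['compound', 'program'] (min_width=16, slack=0)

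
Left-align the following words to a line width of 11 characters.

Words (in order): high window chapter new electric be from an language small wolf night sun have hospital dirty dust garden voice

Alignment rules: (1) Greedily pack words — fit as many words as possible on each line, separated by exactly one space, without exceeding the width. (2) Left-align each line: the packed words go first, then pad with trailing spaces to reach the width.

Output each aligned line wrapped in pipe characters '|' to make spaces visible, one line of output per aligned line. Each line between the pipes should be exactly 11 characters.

Answer: |high window|
|chapter new|
|electric be|
|from an    |
|language   |
|small wolf |
|night sun  |
|have       |
|hospital   |
|dirty dust |
|garden     |
|voice      |

Derivation:
Line 1: ['high', 'window'] (min_width=11, slack=0)
Line 2: ['chapter', 'new'] (min_width=11, slack=0)
Line 3: ['electric', 'be'] (min_width=11, slack=0)
Line 4: ['from', 'an'] (min_width=7, slack=4)
Line 5: ['language'] (min_width=8, slack=3)
Line 6: ['small', 'wolf'] (min_width=10, slack=1)
Line 7: ['night', 'sun'] (min_width=9, slack=2)
Line 8: ['have'] (min_width=4, slack=7)
Line 9: ['hospital'] (min_width=8, slack=3)
Line 10: ['dirty', 'dust'] (min_width=10, slack=1)
Line 11: ['garden'] (min_width=6, slack=5)
Line 12: ['voice'] (min_width=5, slack=6)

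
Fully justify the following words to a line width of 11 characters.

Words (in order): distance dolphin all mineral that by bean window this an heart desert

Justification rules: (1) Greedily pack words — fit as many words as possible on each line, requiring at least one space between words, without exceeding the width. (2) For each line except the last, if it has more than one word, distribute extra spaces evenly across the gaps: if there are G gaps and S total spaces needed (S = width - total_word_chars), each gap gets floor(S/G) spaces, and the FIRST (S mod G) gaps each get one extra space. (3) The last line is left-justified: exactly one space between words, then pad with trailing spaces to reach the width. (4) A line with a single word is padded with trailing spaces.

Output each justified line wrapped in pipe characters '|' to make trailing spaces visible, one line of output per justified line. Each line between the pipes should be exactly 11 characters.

Answer: |distance   |
|dolphin all|
|mineral    |
|that     by|
|bean window|
|this     an|
|heart      |
|desert     |

Derivation:
Line 1: ['distance'] (min_width=8, slack=3)
Line 2: ['dolphin', 'all'] (min_width=11, slack=0)
Line 3: ['mineral'] (min_width=7, slack=4)
Line 4: ['that', 'by'] (min_width=7, slack=4)
Line 5: ['bean', 'window'] (min_width=11, slack=0)
Line 6: ['this', 'an'] (min_width=7, slack=4)
Line 7: ['heart'] (min_width=5, slack=6)
Line 8: ['desert'] (min_width=6, slack=5)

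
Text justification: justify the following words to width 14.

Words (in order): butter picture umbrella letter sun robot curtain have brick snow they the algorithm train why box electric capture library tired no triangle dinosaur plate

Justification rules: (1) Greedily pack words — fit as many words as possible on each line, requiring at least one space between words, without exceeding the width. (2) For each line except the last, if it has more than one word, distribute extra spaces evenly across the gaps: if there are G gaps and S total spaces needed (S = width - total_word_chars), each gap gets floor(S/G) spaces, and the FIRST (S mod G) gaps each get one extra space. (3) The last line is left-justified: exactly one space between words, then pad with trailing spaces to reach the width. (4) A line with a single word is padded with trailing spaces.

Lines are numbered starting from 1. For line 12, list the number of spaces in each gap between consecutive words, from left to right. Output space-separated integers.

Line 1: ['butter', 'picture'] (min_width=14, slack=0)
Line 2: ['umbrella'] (min_width=8, slack=6)
Line 3: ['letter', 'sun'] (min_width=10, slack=4)
Line 4: ['robot', 'curtain'] (min_width=13, slack=1)
Line 5: ['have', 'brick'] (min_width=10, slack=4)
Line 6: ['snow', 'they', 'the'] (min_width=13, slack=1)
Line 7: ['algorithm'] (min_width=9, slack=5)
Line 8: ['train', 'why', 'box'] (min_width=13, slack=1)
Line 9: ['electric'] (min_width=8, slack=6)
Line 10: ['capture'] (min_width=7, slack=7)
Line 11: ['library', 'tired'] (min_width=13, slack=1)
Line 12: ['no', 'triangle'] (min_width=11, slack=3)
Line 13: ['dinosaur', 'plate'] (min_width=14, slack=0)

Answer: 4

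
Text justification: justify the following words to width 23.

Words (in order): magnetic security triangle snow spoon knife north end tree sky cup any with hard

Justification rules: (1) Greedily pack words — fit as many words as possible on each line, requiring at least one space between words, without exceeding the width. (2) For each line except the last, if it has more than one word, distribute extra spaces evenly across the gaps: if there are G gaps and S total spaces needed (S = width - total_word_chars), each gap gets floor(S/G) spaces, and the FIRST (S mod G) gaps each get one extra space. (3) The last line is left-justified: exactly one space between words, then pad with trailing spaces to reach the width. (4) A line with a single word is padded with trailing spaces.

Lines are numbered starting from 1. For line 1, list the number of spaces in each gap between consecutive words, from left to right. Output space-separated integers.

Answer: 7

Derivation:
Line 1: ['magnetic', 'security'] (min_width=17, slack=6)
Line 2: ['triangle', 'snow', 'spoon'] (min_width=19, slack=4)
Line 3: ['knife', 'north', 'end', 'tree'] (min_width=20, slack=3)
Line 4: ['sky', 'cup', 'any', 'with', 'hard'] (min_width=21, slack=2)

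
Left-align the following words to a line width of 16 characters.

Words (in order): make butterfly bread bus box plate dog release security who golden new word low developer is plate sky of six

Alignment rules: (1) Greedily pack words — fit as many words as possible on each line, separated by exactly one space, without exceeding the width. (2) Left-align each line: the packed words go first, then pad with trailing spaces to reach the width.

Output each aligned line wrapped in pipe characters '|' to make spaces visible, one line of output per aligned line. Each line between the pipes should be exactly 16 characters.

Answer: |make butterfly  |
|bread bus box   |
|plate dog       |
|release security|
|who golden new  |
|word low        |
|developer is    |
|plate sky of six|

Derivation:
Line 1: ['make', 'butterfly'] (min_width=14, slack=2)
Line 2: ['bread', 'bus', 'box'] (min_width=13, slack=3)
Line 3: ['plate', 'dog'] (min_width=9, slack=7)
Line 4: ['release', 'security'] (min_width=16, slack=0)
Line 5: ['who', 'golden', 'new'] (min_width=14, slack=2)
Line 6: ['word', 'low'] (min_width=8, slack=8)
Line 7: ['developer', 'is'] (min_width=12, slack=4)
Line 8: ['plate', 'sky', 'of', 'six'] (min_width=16, slack=0)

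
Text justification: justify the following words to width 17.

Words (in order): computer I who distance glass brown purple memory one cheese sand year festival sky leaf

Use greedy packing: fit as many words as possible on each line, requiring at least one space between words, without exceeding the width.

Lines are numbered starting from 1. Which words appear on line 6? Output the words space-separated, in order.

Answer: festival sky leaf

Derivation:
Line 1: ['computer', 'I', 'who'] (min_width=14, slack=3)
Line 2: ['distance', 'glass'] (min_width=14, slack=3)
Line 3: ['brown', 'purple'] (min_width=12, slack=5)
Line 4: ['memory', 'one', 'cheese'] (min_width=17, slack=0)
Line 5: ['sand', 'year'] (min_width=9, slack=8)
Line 6: ['festival', 'sky', 'leaf'] (min_width=17, slack=0)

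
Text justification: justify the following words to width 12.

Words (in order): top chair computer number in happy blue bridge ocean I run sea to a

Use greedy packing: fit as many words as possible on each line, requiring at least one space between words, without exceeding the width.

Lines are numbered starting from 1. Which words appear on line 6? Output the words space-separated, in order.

Answer: I run sea to

Derivation:
Line 1: ['top', 'chair'] (min_width=9, slack=3)
Line 2: ['computer'] (min_width=8, slack=4)
Line 3: ['number', 'in'] (min_width=9, slack=3)
Line 4: ['happy', 'blue'] (min_width=10, slack=2)
Line 5: ['bridge', 'ocean'] (min_width=12, slack=0)
Line 6: ['I', 'run', 'sea', 'to'] (min_width=12, slack=0)
Line 7: ['a'] (min_width=1, slack=11)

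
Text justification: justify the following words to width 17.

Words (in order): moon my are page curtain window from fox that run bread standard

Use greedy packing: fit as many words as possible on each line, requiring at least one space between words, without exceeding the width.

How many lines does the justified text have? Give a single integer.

Line 1: ['moon', 'my', 'are', 'page'] (min_width=16, slack=1)
Line 2: ['curtain', 'window'] (min_width=14, slack=3)
Line 3: ['from', 'fox', 'that', 'run'] (min_width=17, slack=0)
Line 4: ['bread', 'standard'] (min_width=14, slack=3)
Total lines: 4

Answer: 4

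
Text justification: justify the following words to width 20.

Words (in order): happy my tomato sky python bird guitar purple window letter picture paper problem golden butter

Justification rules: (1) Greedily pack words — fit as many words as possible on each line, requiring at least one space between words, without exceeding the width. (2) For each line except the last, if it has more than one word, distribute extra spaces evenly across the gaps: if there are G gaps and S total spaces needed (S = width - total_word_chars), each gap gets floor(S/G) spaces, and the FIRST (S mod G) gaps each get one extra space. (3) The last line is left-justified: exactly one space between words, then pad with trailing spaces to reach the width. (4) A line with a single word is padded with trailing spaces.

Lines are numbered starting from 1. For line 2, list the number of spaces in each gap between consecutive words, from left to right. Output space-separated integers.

Line 1: ['happy', 'my', 'tomato', 'sky'] (min_width=19, slack=1)
Line 2: ['python', 'bird', 'guitar'] (min_width=18, slack=2)
Line 3: ['purple', 'window', 'letter'] (min_width=20, slack=0)
Line 4: ['picture', 'paper'] (min_width=13, slack=7)
Line 5: ['problem', 'golden'] (min_width=14, slack=6)
Line 6: ['butter'] (min_width=6, slack=14)

Answer: 2 2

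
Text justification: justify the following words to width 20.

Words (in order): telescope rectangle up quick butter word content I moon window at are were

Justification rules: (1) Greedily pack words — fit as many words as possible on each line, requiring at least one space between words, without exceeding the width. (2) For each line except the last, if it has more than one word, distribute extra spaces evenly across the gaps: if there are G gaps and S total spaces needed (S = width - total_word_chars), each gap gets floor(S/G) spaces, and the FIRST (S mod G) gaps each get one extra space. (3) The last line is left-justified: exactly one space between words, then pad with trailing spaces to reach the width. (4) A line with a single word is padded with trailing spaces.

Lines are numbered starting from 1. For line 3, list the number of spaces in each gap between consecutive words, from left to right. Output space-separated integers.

Line 1: ['telescope', 'rectangle'] (min_width=19, slack=1)
Line 2: ['up', 'quick', 'butter', 'word'] (min_width=20, slack=0)
Line 3: ['content', 'I', 'moon'] (min_width=14, slack=6)
Line 4: ['window', 'at', 'are', 'were'] (min_width=18, slack=2)

Answer: 4 4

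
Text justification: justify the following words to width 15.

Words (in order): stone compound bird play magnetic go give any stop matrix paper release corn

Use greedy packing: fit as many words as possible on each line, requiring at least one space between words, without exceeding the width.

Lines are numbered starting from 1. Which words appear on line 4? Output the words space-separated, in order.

Answer: give any stop

Derivation:
Line 1: ['stone', 'compound'] (min_width=14, slack=1)
Line 2: ['bird', 'play'] (min_width=9, slack=6)
Line 3: ['magnetic', 'go'] (min_width=11, slack=4)
Line 4: ['give', 'any', 'stop'] (min_width=13, slack=2)
Line 5: ['matrix', 'paper'] (min_width=12, slack=3)
Line 6: ['release', 'corn'] (min_width=12, slack=3)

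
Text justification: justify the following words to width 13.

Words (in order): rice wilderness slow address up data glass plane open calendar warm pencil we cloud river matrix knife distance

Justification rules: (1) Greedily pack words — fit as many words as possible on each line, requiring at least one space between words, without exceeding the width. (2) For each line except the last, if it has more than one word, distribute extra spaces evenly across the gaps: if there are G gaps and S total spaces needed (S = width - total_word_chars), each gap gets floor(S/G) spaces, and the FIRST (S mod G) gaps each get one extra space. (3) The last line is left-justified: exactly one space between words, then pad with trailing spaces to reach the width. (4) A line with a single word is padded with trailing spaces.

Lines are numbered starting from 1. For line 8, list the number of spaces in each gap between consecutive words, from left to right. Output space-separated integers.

Answer: 3

Derivation:
Line 1: ['rice'] (min_width=4, slack=9)
Line 2: ['wilderness'] (min_width=10, slack=3)
Line 3: ['slow', 'address'] (min_width=12, slack=1)
Line 4: ['up', 'data', 'glass'] (min_width=13, slack=0)
Line 5: ['plane', 'open'] (min_width=10, slack=3)
Line 6: ['calendar', 'warm'] (min_width=13, slack=0)
Line 7: ['pencil', 'we'] (min_width=9, slack=4)
Line 8: ['cloud', 'river'] (min_width=11, slack=2)
Line 9: ['matrix', 'knife'] (min_width=12, slack=1)
Line 10: ['distance'] (min_width=8, slack=5)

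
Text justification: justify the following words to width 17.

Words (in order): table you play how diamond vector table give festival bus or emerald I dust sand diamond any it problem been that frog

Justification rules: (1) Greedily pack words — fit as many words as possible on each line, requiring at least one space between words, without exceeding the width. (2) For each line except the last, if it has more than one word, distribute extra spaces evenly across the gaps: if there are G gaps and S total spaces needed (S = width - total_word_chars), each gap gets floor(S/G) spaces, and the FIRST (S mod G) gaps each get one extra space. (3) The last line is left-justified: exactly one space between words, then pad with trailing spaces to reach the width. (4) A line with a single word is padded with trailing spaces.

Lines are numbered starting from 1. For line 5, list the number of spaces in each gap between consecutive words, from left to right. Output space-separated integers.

Line 1: ['table', 'you', 'play'] (min_width=14, slack=3)
Line 2: ['how', 'diamond'] (min_width=11, slack=6)
Line 3: ['vector', 'table', 'give'] (min_width=17, slack=0)
Line 4: ['festival', 'bus', 'or'] (min_width=15, slack=2)
Line 5: ['emerald', 'I', 'dust'] (min_width=14, slack=3)
Line 6: ['sand', 'diamond', 'any'] (min_width=16, slack=1)
Line 7: ['it', 'problem', 'been'] (min_width=15, slack=2)
Line 8: ['that', 'frog'] (min_width=9, slack=8)

Answer: 3 2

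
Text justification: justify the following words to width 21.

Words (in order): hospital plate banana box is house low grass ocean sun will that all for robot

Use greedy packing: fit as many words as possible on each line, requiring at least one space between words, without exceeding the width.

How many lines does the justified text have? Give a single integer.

Answer: 4

Derivation:
Line 1: ['hospital', 'plate', 'banana'] (min_width=21, slack=0)
Line 2: ['box', 'is', 'house', 'low'] (min_width=16, slack=5)
Line 3: ['grass', 'ocean', 'sun', 'will'] (min_width=20, slack=1)
Line 4: ['that', 'all', 'for', 'robot'] (min_width=18, slack=3)
Total lines: 4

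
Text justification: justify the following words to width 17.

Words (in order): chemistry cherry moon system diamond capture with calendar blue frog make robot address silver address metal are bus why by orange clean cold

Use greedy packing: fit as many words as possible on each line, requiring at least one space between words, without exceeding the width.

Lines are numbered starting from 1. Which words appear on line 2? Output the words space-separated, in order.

Answer: moon system

Derivation:
Line 1: ['chemistry', 'cherry'] (min_width=16, slack=1)
Line 2: ['moon', 'system'] (min_width=11, slack=6)
Line 3: ['diamond', 'capture'] (min_width=15, slack=2)
Line 4: ['with', 'calendar'] (min_width=13, slack=4)
Line 5: ['blue', 'frog', 'make'] (min_width=14, slack=3)
Line 6: ['robot', 'address'] (min_width=13, slack=4)
Line 7: ['silver', 'address'] (min_width=14, slack=3)
Line 8: ['metal', 'are', 'bus', 'why'] (min_width=17, slack=0)
Line 9: ['by', 'orange', 'clean'] (min_width=15, slack=2)
Line 10: ['cold'] (min_width=4, slack=13)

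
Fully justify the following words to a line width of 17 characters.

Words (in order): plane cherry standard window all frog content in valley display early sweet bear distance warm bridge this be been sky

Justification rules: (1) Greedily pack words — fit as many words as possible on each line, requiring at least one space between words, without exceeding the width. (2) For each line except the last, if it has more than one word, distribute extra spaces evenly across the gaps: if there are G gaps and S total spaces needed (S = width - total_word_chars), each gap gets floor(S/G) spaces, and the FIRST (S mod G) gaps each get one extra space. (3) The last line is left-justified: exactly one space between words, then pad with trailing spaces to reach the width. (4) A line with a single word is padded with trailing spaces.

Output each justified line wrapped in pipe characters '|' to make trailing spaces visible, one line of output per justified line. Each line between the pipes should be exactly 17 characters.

Line 1: ['plane', 'cherry'] (min_width=12, slack=5)
Line 2: ['standard', 'window'] (min_width=15, slack=2)
Line 3: ['all', 'frog', 'content'] (min_width=16, slack=1)
Line 4: ['in', 'valley', 'display'] (min_width=17, slack=0)
Line 5: ['early', 'sweet', 'bear'] (min_width=16, slack=1)
Line 6: ['distance', 'warm'] (min_width=13, slack=4)
Line 7: ['bridge', 'this', 'be'] (min_width=14, slack=3)
Line 8: ['been', 'sky'] (min_width=8, slack=9)

Answer: |plane      cherry|
|standard   window|
|all  frog content|
|in valley display|
|early  sweet bear|
|distance     warm|
|bridge   this  be|
|been sky         |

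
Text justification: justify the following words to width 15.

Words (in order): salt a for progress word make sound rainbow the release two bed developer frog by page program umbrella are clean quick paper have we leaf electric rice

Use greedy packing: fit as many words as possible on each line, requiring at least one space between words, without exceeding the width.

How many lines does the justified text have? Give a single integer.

Answer: 12

Derivation:
Line 1: ['salt', 'a', 'for'] (min_width=10, slack=5)
Line 2: ['progress', 'word'] (min_width=13, slack=2)
Line 3: ['make', 'sound'] (min_width=10, slack=5)
Line 4: ['rainbow', 'the'] (min_width=11, slack=4)
Line 5: ['release', 'two', 'bed'] (min_width=15, slack=0)
Line 6: ['developer', 'frog'] (min_width=14, slack=1)
Line 7: ['by', 'page', 'program'] (min_width=15, slack=0)
Line 8: ['umbrella', 'are'] (min_width=12, slack=3)
Line 9: ['clean', 'quick'] (min_width=11, slack=4)
Line 10: ['paper', 'have', 'we'] (min_width=13, slack=2)
Line 11: ['leaf', 'electric'] (min_width=13, slack=2)
Line 12: ['rice'] (min_width=4, slack=11)
Total lines: 12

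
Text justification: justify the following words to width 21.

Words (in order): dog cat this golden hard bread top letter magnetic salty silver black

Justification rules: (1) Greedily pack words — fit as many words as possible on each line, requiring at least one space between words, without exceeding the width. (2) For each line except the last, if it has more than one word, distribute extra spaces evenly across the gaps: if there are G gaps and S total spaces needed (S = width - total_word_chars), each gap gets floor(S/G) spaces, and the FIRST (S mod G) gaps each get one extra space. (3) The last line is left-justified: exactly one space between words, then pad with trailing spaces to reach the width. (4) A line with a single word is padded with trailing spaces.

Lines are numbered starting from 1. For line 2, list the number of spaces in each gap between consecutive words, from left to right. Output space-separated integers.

Line 1: ['dog', 'cat', 'this', 'golden'] (min_width=19, slack=2)
Line 2: ['hard', 'bread', 'top', 'letter'] (min_width=21, slack=0)
Line 3: ['magnetic', 'salty', 'silver'] (min_width=21, slack=0)
Line 4: ['black'] (min_width=5, slack=16)

Answer: 1 1 1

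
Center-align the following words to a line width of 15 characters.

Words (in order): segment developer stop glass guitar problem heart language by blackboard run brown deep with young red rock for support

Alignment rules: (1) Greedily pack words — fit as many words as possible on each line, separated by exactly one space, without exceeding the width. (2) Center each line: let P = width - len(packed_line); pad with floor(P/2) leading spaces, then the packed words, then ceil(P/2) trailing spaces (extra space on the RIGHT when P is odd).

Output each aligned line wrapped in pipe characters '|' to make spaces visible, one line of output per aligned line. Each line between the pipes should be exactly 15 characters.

Answer: |    segment    |
|developer stop |
| glass guitar  |
| problem heart |
|  language by  |
|blackboard run |
|brown deep with|
|young red rock |
|  for support  |

Derivation:
Line 1: ['segment'] (min_width=7, slack=8)
Line 2: ['developer', 'stop'] (min_width=14, slack=1)
Line 3: ['glass', 'guitar'] (min_width=12, slack=3)
Line 4: ['problem', 'heart'] (min_width=13, slack=2)
Line 5: ['language', 'by'] (min_width=11, slack=4)
Line 6: ['blackboard', 'run'] (min_width=14, slack=1)
Line 7: ['brown', 'deep', 'with'] (min_width=15, slack=0)
Line 8: ['young', 'red', 'rock'] (min_width=14, slack=1)
Line 9: ['for', 'support'] (min_width=11, slack=4)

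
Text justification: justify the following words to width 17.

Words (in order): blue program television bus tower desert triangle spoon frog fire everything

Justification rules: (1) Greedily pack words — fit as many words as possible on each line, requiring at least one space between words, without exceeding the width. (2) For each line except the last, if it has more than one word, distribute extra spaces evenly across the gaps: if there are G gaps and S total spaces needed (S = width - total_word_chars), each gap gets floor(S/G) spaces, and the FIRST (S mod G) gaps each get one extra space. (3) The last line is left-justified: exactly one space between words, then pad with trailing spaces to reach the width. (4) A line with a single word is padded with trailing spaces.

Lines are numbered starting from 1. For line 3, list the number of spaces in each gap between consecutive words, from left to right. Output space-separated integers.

Answer: 6

Derivation:
Line 1: ['blue', 'program'] (min_width=12, slack=5)
Line 2: ['television', 'bus'] (min_width=14, slack=3)
Line 3: ['tower', 'desert'] (min_width=12, slack=5)
Line 4: ['triangle', 'spoon'] (min_width=14, slack=3)
Line 5: ['frog', 'fire'] (min_width=9, slack=8)
Line 6: ['everything'] (min_width=10, slack=7)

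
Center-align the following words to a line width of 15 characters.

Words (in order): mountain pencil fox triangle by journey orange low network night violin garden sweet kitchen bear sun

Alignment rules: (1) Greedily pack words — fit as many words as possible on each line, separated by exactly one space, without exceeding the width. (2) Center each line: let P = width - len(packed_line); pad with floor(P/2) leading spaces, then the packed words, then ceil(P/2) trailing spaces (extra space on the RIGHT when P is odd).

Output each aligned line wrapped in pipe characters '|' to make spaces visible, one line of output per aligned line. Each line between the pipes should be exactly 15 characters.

Line 1: ['mountain', 'pencil'] (min_width=15, slack=0)
Line 2: ['fox', 'triangle', 'by'] (min_width=15, slack=0)
Line 3: ['journey', 'orange'] (min_width=14, slack=1)
Line 4: ['low', 'network'] (min_width=11, slack=4)
Line 5: ['night', 'violin'] (min_width=12, slack=3)
Line 6: ['garden', 'sweet'] (min_width=12, slack=3)
Line 7: ['kitchen', 'bear'] (min_width=12, slack=3)
Line 8: ['sun'] (min_width=3, slack=12)

Answer: |mountain pencil|
|fox triangle by|
|journey orange |
|  low network  |
| night violin  |
| garden sweet  |
| kitchen bear  |
|      sun      |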